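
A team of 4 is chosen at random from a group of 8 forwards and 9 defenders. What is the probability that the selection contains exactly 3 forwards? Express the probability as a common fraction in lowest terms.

Total number of selections: C(17,4) = 2380.
Selections with exactly 3 forwards: choose 3 of the 8 forwards and 1 of the 9 defenders, C(8,3)·C(9,1) = 56·9 = 504.
Probability = 504/2380 = 18/85.

18/85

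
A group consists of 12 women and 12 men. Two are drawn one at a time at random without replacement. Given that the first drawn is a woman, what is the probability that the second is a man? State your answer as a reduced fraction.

After removing one woman, 23 remain: 11 women and 12 men.
So the probability the next is a man is 12/23.

12/23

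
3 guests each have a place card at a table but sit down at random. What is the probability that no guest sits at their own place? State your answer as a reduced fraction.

There are 3! = 6 seatings.
By inclusion-exclusion, seatings with no fixed points: C(3,0)·3! − C(3,1)·2! + C(3,2)·1! − C(3,3)·0! = 2.
Probability = 2/6 = 1/3.

1/3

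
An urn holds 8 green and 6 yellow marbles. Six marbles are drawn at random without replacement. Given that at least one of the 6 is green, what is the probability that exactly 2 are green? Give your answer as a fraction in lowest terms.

Work in counts. Selections with at least one green: C(14,6) − C(6,6) = 3003 − 1 = 3002.
Of those, selections where exactly 2 are green: C(8,2)·C(6,4) = 28·15 = 420.
Conditional probability = 420/3002 = 210/1501.

210/1501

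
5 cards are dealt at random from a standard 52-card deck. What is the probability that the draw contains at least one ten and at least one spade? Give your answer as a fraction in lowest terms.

229297/866320

There are C(52,5) = 2598960 possible draws.
By inclusion-exclusion on the complements, draws missing all tens or all spades: C(48,5) + C(39,5) − C(36,5) = 1712304 + 575757 − 376992 = 1911069.
So draws with at least one of each: 2598960 − 1911069 = 687891, probability 687891/2598960 = 229297/866320.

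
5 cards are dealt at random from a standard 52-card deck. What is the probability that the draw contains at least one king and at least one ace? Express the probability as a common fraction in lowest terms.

There are C(52,5) = 2598960 possible draws.
By inclusion-exclusion on the complements, draws missing all kings or all aces: C(48,5) + C(48,5) − C(44,5) = 1712304 + 1712304 − 1086008 = 2338600.
So draws with at least one of each: 2598960 − 2338600 = 260360, probability 260360/2598960 = 6509/64974.

6509/64974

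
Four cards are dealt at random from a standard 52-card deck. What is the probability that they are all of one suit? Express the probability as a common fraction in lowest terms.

There are C(52,4) = 270725 possible 4-card hands.
Hands of one suit: 4 suits × C(13,4) = 4·715 = 2860.
Probability = 2860/270725 = 44/4165.

44/4165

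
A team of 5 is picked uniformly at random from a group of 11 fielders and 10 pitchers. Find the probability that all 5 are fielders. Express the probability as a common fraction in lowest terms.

22/969

There are C(21,5) = 20349 possible selections.
Selections with all fielders: C(11,5) = 462.
Probability = 462/20349 = 22/969.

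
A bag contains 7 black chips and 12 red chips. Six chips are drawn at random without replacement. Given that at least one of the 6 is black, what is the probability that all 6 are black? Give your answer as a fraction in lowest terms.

Work in counts. Selections with at least one black: C(19,6) − C(12,6) = 27132 − 924 = 26208.
Of those, selections where all 6 are black: C(7,6) = 7.
Conditional probability = 7/26208 = 1/3744.

1/3744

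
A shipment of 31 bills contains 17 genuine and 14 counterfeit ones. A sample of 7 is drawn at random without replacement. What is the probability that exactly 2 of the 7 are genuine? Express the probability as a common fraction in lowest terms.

20944/202275

There are C(31,7) = 2629575 ways to choose 7 from 31.
Selections with exactly 2 genuine: choose 2 of the 17 genuine and 5 of the 14 counterfeit, C(17,2)·C(14,5) = 136·2002 = 272272.
Probability = 272272/2629575 = 20944/202275.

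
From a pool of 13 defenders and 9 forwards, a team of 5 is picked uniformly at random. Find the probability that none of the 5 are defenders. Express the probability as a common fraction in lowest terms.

There are C(22,5) = 26334 possible selections.
Selections with no defenders (all forwards): C(9,5) = 126.
Probability = 126/26334 = 1/209.

1/209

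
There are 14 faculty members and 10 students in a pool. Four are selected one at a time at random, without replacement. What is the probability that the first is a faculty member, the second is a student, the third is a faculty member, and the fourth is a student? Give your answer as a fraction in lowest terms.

Multiply the conditional probabilities at each draw: 14/24 · 10/23 · 13/22 · 9/21 = 16380/255024 = 65/1012.

65/1012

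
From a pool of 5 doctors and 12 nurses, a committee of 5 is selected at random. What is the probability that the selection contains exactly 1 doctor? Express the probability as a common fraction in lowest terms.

2475/6188

Total number of selections: C(17,5) = 6188.
Selections with exactly 1 doctor: choose 1 of the 5 doctors and 4 of the 12 nurses, C(5,1)·C(12,4) = 5·495 = 2475.
Probability = 2475/6188.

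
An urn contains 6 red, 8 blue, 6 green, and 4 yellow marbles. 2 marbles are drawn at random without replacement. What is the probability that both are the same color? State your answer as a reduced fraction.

There are C(24,2) = 276 ways to draw 2 marbles.
All same color: C(6,2) + C(8,2) + C(6,2) + C(4,2) = 15 + 28 + 15 + 6 = 64.
Probability = 64/276 = 16/69.

16/69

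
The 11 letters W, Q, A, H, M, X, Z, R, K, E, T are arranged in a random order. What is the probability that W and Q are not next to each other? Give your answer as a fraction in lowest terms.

There are 11! = 39916800 arrangements.
Arrangements with W and Q adjacent: 2·10! = 7257600.
So not adjacent: 39916800 − 7257600 = 32659200, probability 32659200/39916800 = 9/11.

9/11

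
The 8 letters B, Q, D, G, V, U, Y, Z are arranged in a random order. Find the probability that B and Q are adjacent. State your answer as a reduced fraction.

1/4

There are 8! = 40320 arrangements.
Treat B and Q as a block: 7! arrangements of the blocks × 2 orders within the block = 2·5040 = 10080.
Probability = 10080/40320 = 1/4.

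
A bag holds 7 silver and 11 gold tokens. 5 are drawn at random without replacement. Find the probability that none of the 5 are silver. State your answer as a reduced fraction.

11/204

There are C(18,5) = 8568 possible selections.
Selections with no silver (all gold): C(11,5) = 462.
Probability = 462/8568 = 11/204.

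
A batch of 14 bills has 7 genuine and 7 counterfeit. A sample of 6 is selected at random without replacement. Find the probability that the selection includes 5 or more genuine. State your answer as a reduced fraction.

There are C(14,6) = 3003 ways to choose the 6.
Favorable selections (5 or more genuine): C(7,5)·C(7,1) + C(7,6)·C(7,0) = 147 + 7 = 154.
Probability = 154/3003 = 2/39.

2/39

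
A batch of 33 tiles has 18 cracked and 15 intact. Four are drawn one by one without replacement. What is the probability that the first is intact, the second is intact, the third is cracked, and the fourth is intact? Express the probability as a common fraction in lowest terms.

273/5456

Multiply the conditional probabilities at each draw: 15/33 · 14/32 · 18/31 · 13/30 = 49140/982080 = 273/5456.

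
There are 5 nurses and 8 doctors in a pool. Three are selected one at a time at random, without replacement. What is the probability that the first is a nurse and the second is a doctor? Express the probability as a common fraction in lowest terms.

10/39

Multiply the conditional probabilities at each draw: 5/13 · 8/12 = 40/156 = 10/39.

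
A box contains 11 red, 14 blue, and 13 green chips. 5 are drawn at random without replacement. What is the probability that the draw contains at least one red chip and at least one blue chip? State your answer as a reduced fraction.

18095/23902

There are C(38,5) = 501942 possible draws.
By inclusion-exclusion on the complements, draws missing all red or all blue: C(27,5) + C(24,5) − C(13,5) = 80730 + 42504 − 1287 = 121947.
So draws with at least one of each: 501942 − 121947 = 379995, probability 379995/501942 = 18095/23902.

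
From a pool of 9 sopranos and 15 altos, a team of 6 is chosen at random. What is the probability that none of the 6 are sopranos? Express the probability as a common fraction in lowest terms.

65/1748

There are C(24,6) = 134596 possible selections.
Selections with no sopranos (all altos): C(15,6) = 5005.
Probability = 5005/134596 = 65/1748.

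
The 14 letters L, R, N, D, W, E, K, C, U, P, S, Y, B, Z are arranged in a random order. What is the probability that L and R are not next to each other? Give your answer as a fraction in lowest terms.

There are 14! = 87178291200 arrangements.
Arrangements with L and R adjacent: 2·13! = 12454041600.
So not adjacent: 87178291200 − 12454041600 = 74724249600, probability 74724249600/87178291200 = 6/7.

6/7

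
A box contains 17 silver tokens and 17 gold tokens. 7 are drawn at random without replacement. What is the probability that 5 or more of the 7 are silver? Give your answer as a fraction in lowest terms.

Total selections: C(34,7) = 5379616.
Favorable selections (5 or more silver): C(17,5)·C(17,2) + C(17,6)·C(17,1) + C(17,7)·C(17,0) = 841568 + 210392 + 19448 = 1071408.
Probability = 1071408/5379616 = 3939/19778.

3939/19778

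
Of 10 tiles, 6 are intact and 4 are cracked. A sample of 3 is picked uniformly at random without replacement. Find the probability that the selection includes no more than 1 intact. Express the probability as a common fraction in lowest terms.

Total selections: C(10,3) = 120.
Favorable selections (no more than 1 intact): C(6,0)·C(4,3) + C(6,1)·C(4,2) = 4 + 36 = 40.
Probability = 40/120 = 1/3.

1/3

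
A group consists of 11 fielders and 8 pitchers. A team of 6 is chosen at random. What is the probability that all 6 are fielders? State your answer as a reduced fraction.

There are C(19,6) = 27132 possible selections.
Selections with all fielders: C(11,6) = 462.
Probability = 462/27132 = 11/646.

11/646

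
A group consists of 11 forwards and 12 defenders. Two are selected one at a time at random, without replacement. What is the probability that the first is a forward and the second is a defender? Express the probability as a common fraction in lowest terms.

6/23

Multiply the conditional probabilities at each draw: 11/23 · 12/22 = 132/506 = 6/23.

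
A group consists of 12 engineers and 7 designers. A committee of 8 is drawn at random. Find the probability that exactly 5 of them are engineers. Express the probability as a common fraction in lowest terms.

1540/4199

There are C(19,8) = 75582 ways to choose 8 from 19.
Selections with exactly 5 engineers: choose 5 of the 12 engineers and 3 of the 7 designers, C(12,5)·C(7,3) = 792·35 = 27720.
Probability = 27720/75582 = 1540/4199.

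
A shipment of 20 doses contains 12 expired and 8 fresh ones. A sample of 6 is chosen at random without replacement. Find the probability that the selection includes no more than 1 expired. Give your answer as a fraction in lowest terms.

35/1938

There are C(20,6) = 38760 ways to choose the 6.
Favorable selections (no more than 1 expired): C(12,0)·C(8,6) + C(12,1)·C(8,5) = 28 + 672 = 700.
Probability = 700/38760 = 35/1938.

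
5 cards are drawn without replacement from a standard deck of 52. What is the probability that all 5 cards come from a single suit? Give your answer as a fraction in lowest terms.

There are C(52,5) = 2598960 possible 5-card hands.
Hands of one suit: 4 suits × C(13,5) = 4·1287 = 5148.
Probability = 5148/2598960 = 33/16660.

33/16660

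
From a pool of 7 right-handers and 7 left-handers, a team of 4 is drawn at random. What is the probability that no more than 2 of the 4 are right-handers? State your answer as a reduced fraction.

Total selections: C(14,4) = 1001.
Count the complement (more than 2 right-handers): C(7,3)·C(7,1) + C(7,4)·C(7,0) = 245 + 35 = 280.
Probability = 1 − 280/1001 = 721/1001 = 103/143.

103/143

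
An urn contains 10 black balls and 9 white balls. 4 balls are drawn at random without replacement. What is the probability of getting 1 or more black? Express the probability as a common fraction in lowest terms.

Total selections: C(19,4) = 3876.
Favorable selections (1 or more black): C(10,1)·C(9,3) + C(10,2)·C(9,2) + C(10,3)·C(9,1) + C(10,4)·C(9,0) = 840 + 1620 + 1080 + 210 = 3750.
Probability = 3750/3876 = 625/646.

625/646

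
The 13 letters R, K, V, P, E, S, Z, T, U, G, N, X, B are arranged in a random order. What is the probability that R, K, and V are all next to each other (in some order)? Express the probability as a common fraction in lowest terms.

1/26

There are 13! = 6227020800 arrangements.
Treat the three as one block: 11! placements × 3! orders within the block = 39916800·6 = 239500800.
Probability = 239500800/6227020800 = 1/26.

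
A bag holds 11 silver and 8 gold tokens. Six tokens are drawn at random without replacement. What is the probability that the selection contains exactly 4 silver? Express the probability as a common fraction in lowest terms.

110/323

There are C(19,6) = 27132 ways to choose 6 from 19.
Selections with exactly 4 silver: choose 4 of the 11 silver and 2 of the 8 gold, C(11,4)·C(8,2) = 330·28 = 9240.
Probability = 9240/27132 = 110/323.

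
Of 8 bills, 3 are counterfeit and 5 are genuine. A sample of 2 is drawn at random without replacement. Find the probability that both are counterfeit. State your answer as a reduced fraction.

3/28

There are C(8,2) = 28 possible selections.
Selections with all counterfeit: C(3,2) = 3.
Probability = 3/28.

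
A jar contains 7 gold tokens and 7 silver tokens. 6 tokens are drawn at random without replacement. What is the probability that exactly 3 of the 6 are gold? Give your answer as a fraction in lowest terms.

175/429

The sample space is all 6-subsets of the 14: C(14,6) = 3003.
Selections with exactly 3 gold: choose 3 of the 7 gold and 3 of the 7 silver, C(7,3)·C(7,3) = 35·35 = 1225.
Probability = 1225/3003 = 175/429.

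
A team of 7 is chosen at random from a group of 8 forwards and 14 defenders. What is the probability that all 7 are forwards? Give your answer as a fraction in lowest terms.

There are C(22,7) = 170544 possible selections.
Selections with all forwards: C(8,7) = 8.
Probability = 8/170544 = 1/21318.

1/21318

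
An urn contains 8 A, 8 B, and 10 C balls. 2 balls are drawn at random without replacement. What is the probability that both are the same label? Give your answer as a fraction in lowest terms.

101/325

There are C(26,2) = 325 ways to draw 2 balls.
All same label: C(8,2) + C(8,2) + C(10,2) = 28 + 28 + 45 = 101.
Probability = 101/325.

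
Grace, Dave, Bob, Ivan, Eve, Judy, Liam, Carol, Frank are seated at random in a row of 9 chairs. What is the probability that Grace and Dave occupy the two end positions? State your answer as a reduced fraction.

There are 9! = 362880 arrangements.
Place Grace and Dave at the ends in 2 ways, arrange the remaining 7 in 7! = 5040 ways: 2·5040 = 10080.
Probability = 10080/362880 = 1/36.

1/36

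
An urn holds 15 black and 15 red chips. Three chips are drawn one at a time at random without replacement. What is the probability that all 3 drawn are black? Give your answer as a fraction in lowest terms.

Multiply the conditional probabilities at each draw: 15/30 · 14/29 · 13/28 = 2730/24360 = 13/116.

13/116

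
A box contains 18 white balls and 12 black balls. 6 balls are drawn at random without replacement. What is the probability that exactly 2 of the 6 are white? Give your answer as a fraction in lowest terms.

There are C(30,6) = 593775 ways to choose 6 from 30.
Selections with exactly 2 white: choose 2 of the 18 white and 4 of the 12 black, C(18,2)·C(12,4) = 153·495 = 75735.
Probability = 75735/593775 = 1683/13195.

1683/13195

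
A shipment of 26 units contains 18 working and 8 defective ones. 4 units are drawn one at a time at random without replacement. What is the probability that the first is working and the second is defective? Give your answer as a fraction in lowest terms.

72/325

Multiply the conditional probabilities at each draw: 18/26 · 8/25 = 144/650 = 72/325.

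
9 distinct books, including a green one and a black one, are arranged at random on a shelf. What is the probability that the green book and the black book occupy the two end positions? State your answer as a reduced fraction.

1/36

There are 9! = 362880 arrangements.
Place the green book and the black book at the ends in 2 ways, arrange the remaining 7 in 7! = 5040 ways: 2·5040 = 10080.
Probability = 10080/362880 = 1/36.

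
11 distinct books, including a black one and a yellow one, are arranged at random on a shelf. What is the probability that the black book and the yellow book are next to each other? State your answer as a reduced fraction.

2/11

There are 11! = 39916800 arrangements.
Treat the black book and the yellow book as a block: 10! arrangements of the blocks × 2 orders within the block = 2·3628800 = 7257600.
Probability = 7257600/39916800 = 2/11.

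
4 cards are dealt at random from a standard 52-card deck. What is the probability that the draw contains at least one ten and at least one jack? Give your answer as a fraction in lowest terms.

There are C(52,4) = 270725 possible draws.
By inclusion-exclusion on the complements, draws missing all tens or all jacks: C(48,4) + C(48,4) − C(44,4) = 194580 + 194580 − 135751 = 253409.
So draws with at least one of each: 270725 − 253409 = 17316, probability 17316/270725 = 1332/20825.

1332/20825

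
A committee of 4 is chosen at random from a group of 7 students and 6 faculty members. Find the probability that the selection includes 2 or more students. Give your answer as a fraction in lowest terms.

112/143

Total selections: C(13,4) = 715.
Count the complement (fewer than 2 students): C(7,0)·C(6,4) + C(7,1)·C(6,3) = 15 + 140 = 155.
Probability = 1 − 155/715 = 560/715 = 112/143.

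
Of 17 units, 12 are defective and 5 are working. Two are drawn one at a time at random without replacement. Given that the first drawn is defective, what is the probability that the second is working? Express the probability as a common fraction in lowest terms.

5/16

After removing one defective, 16 remain: 11 defective and 5 working.
So the probability the next is working is 5/16.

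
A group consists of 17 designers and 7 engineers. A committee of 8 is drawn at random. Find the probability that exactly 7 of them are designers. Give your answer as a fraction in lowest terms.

The sample space is all 8-subsets of the 24: C(24,8) = 735471.
Selections with exactly 7 designers: choose 7 of the 17 designers and 1 of the 7 engineers, C(17,7)·C(7,1) = 19448·7 = 136136.
Probability = 136136/735471 = 728/3933.

728/3933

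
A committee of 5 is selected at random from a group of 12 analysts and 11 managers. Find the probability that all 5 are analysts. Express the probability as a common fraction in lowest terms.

72/3059

There are C(23,5) = 33649 possible selections.
Selections with all analysts: C(12,5) = 792.
Probability = 792/33649 = 72/3059.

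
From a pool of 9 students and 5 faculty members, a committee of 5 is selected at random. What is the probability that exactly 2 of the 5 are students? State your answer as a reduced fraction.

180/1001

The sample space is all 5-subsets of the 14: C(14,5) = 2002.
Selections with exactly 2 students: choose 2 of the 9 students and 3 of the 5 faculty members, C(9,2)·C(5,3) = 36·10 = 360.
Probability = 360/2002 = 180/1001.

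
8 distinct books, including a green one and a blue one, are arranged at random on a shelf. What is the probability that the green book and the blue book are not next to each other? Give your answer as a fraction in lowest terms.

3/4

There are 8! = 40320 arrangements.
Arrangements with the green book and the blue book adjacent: 2·7! = 10080.
So not adjacent: 40320 − 10080 = 30240, probability 30240/40320 = 3/4.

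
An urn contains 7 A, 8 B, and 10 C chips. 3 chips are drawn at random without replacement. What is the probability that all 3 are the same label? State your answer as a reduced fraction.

There are C(25,3) = 2300 ways to draw 3 chips.
All same label: C(7,3) + C(8,3) + C(10,3) = 35 + 56 + 120 = 211.
Probability = 211/2300.

211/2300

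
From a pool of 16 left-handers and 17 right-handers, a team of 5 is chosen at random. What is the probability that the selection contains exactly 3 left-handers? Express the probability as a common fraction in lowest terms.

There are C(33,5) = 237336 ways to choose 5 from 33.
Selections with exactly 3 left-handers: choose 3 of the 16 left-handers and 2 of the 17 right-handers, C(16,3)·C(17,2) = 560·136 = 76160.
Probability = 76160/237336 = 9520/29667.

9520/29667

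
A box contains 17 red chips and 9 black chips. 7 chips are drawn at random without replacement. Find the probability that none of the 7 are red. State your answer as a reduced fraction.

9/164450

There are C(26,7) = 657800 possible selections.
Selections with no red (all black): C(9,7) = 36.
Probability = 36/657800 = 9/164450.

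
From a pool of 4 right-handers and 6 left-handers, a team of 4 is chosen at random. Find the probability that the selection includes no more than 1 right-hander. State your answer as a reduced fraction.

Total selections: C(10,4) = 210.
Favorable selections (no more than 1 right-hander): C(4,0)·C(6,4) + C(4,1)·C(6,3) = 15 + 80 = 95.
Probability = 95/210 = 19/42.

19/42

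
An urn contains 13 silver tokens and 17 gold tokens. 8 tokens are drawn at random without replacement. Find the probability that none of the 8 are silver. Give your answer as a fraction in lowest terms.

374/90045

There are C(30,8) = 5852925 possible selections.
Selections with no silver (all gold): C(17,8) = 24310.
Probability = 24310/5852925 = 374/90045.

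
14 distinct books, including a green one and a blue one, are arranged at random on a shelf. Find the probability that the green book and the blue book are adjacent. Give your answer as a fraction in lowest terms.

1/7

There are 14! = 87178291200 arrangements.
Treat the green book and the blue book as a block: 13! arrangements of the blocks × 2 orders within the block = 2·6227020800 = 12454041600.
Probability = 12454041600/87178291200 = 1/7.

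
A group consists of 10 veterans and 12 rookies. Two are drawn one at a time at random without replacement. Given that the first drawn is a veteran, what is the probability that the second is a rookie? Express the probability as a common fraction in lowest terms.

After removing one veteran, 21 remain: 9 veterans and 12 rookies.
So the probability the next is a rookie is 12/21 = 4/7.

4/7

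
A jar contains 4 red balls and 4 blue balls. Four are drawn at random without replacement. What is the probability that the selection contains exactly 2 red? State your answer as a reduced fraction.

18/35

There are C(8,4) = 70 ways to choose 4 from 8.
Selections with exactly 2 red: choose 2 of the 4 red and 2 of the 4 blue, C(4,2)·C(4,2) = 6·6 = 36.
Probability = 36/70 = 18/35.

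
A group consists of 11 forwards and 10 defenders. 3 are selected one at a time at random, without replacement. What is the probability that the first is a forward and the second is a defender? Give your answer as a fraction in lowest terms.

Multiply the conditional probabilities at each draw: 11/21 · 10/20 = 110/420 = 11/42.

11/42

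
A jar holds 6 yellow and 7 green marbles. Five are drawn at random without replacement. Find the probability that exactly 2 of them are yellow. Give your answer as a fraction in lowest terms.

Total number of selections: C(13,5) = 1287.
Selections with exactly 2 yellow: choose 2 of the 6 yellow and 3 of the 7 green, C(6,2)·C(7,3) = 15·35 = 525.
Probability = 525/1287 = 175/429.

175/429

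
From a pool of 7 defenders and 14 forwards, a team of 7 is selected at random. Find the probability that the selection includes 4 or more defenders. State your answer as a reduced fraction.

There are C(21,7) = 116280 ways to choose the 7.
Favorable selections (4 or more defenders): C(7,4)·C(14,3) + C(7,5)·C(14,2) + C(7,6)·C(14,1) + C(7,7)·C(14,0) = 12740 + 1911 + 98 + 1 = 14750.
Probability = 14750/116280 = 1475/11628.

1475/11628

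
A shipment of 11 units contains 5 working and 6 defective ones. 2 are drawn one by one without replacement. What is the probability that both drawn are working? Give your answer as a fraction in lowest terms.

Multiply the conditional probabilities at each draw: 5/11 · 4/10 = 20/110 = 2/11.

2/11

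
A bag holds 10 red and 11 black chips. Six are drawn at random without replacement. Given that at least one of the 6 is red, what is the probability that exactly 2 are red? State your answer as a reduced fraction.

825/2989

Work in counts. Selections with at least one red: C(21,6) − C(11,6) = 54264 − 462 = 53802.
Of those, selections where exactly 2 are red: C(10,2)·C(11,4) = 45·330 = 14850.
Conditional probability = 14850/53802 = 825/2989.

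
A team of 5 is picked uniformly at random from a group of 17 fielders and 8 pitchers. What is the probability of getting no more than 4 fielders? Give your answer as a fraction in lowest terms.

Total selections: C(25,5) = 53130.
The complement is exactly 5 fielders: C(17,5)·C(8,0) = 6188.
Probability = 1 − 6188/53130 = 46942/53130 = 3353/3795.

3353/3795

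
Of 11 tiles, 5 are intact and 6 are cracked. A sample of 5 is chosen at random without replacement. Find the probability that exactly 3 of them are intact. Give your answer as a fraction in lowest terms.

25/77

There are C(11,5) = 462 ways to choose 5 from 11.
Selections with exactly 3 intact: choose 3 of the 5 intact and 2 of the 6 cracked, C(5,3)·C(6,2) = 10·15 = 150.
Probability = 150/462 = 25/77.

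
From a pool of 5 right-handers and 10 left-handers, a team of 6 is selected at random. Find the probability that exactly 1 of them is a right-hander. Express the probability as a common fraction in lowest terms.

36/143

There are C(15,6) = 5005 ways to choose 6 from 15.
Selections with exactly 1 right-hander: choose 1 of the 5 right-handers and 5 of the 10 left-handers, C(5,1)·C(10,5) = 5·252 = 1260.
Probability = 1260/5005 = 36/143.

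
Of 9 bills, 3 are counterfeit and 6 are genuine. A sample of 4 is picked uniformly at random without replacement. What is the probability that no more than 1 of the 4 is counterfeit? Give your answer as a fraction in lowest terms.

There are C(9,4) = 126 ways to choose the 4.
Favorable selections (no more than 1 counterfeit): C(3,0)·C(6,4) + C(3,1)·C(6,3) = 15 + 60 = 75.
Probability = 75/126 = 25/42.

25/42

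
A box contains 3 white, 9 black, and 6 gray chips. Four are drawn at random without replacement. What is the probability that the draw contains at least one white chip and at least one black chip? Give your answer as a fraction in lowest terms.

44/85

There are C(18,4) = 3060 possible draws.
By inclusion-exclusion on the complements, draws missing all white or all black: C(15,4) + C(9,4) − C(6,4) = 1365 + 126 − 15 = 1476.
So draws with at least one of each: 3060 − 1476 = 1584, probability 1584/3060 = 44/85.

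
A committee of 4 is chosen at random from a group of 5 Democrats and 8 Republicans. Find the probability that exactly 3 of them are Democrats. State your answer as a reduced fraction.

There are C(13,4) = 715 ways to choose 4 from 13.
Selections with exactly 3 Democrats: choose 3 of the 5 Democrats and 1 of the 8 Republicans, C(5,3)·C(8,1) = 10·8 = 80.
Probability = 80/715 = 16/143.

16/143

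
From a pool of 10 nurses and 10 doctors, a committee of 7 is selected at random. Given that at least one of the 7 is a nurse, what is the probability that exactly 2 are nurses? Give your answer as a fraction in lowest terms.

63/430

Work in counts. Selections with at least one nurse: C(20,7) − C(10,7) = 77520 − 120 = 77400.
Of those, selections where exactly 2 are nurses: C(10,2)·C(10,5) = 45·252 = 11340.
Conditional probability = 11340/77400 = 63/430.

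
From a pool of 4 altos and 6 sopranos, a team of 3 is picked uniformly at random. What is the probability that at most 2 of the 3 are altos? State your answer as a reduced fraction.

29/30

Total selections: C(10,3) = 120.
The complement is exactly 3 altos: C(4,3)·C(6,0) = 4.
Probability = 1 − 4/120 = 116/120 = 29/30.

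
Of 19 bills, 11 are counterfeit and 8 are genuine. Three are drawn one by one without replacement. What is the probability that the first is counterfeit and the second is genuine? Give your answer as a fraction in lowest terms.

Multiply the conditional probabilities at each draw: 11/19 · 8/18 = 88/342 = 44/171.

44/171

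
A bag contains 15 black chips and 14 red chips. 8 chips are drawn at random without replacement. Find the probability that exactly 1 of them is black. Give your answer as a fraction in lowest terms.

8/667

The sample space is all 8-subsets of the 29: C(29,8) = 4292145.
Selections with exactly 1 black: choose 1 of the 15 black and 7 of the 14 red, C(15,1)·C(14,7) = 15·3432 = 51480.
Probability = 51480/4292145 = 8/667.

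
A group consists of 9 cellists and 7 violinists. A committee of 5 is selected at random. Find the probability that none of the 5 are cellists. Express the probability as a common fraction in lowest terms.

1/208

There are C(16,5) = 4368 possible selections.
Selections with no cellists (all violinists): C(7,5) = 21.
Probability = 21/4368 = 1/208.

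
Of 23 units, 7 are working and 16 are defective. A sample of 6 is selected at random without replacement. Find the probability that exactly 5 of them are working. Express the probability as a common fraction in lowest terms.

There are C(23,6) = 100947 ways to choose 6 from 23.
Selections with exactly 5 working: choose 5 of the 7 working and 1 of the 16 defective, C(7,5)·C(16,1) = 21·16 = 336.
Probability = 336/100947 = 16/4807.

16/4807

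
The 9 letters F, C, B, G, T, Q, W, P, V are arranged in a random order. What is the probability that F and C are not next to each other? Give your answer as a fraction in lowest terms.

There are 9! = 362880 arrangements.
Arrangements with F and C adjacent: 2·8! = 80640.
So not adjacent: 362880 − 80640 = 282240, probability 282240/362880 = 7/9.

7/9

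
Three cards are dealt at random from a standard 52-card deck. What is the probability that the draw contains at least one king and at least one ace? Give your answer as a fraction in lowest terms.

188/5525

There are C(52,3) = 22100 possible draws.
By inclusion-exclusion on the complements, draws missing all kings or all aces: C(48,3) + C(48,3) − C(44,3) = 17296 + 17296 − 13244 = 21348.
So draws with at least one of each: 22100 − 21348 = 752, probability 752/22100 = 188/5525.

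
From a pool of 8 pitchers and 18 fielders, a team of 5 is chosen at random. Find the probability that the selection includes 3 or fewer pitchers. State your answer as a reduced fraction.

16116/16445

Total selections: C(26,5) = 65780.
Favorable selections (3 or fewer pitchers): C(8,0)·C(18,5) + C(8,1)·C(18,4) + C(8,2)·C(18,3) + C(8,3)·C(18,2) = 8568 + 24480 + 22848 + 8568 = 64464.
Probability = 64464/65780 = 16116/16445.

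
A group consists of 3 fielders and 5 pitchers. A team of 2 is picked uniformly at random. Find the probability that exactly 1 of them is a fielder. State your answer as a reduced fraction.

15/28

There are C(8,2) = 28 ways to choose 2 from 8.
Selections with exactly 1 fielder: choose 1 of the 3 fielders and 1 of the 5 pitchers, C(3,1)·C(5,1) = 3·5 = 15.
Probability = 15/28.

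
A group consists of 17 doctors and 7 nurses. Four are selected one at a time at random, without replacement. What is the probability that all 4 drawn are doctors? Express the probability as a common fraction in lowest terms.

170/759

Multiply the conditional probabilities at each draw: 17/24 · 16/23 · 15/22 · 14/21 = 57120/255024 = 170/759.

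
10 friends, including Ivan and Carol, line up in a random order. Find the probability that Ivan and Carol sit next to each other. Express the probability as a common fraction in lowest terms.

1/5

There are 10! = 3628800 arrangements.
Treat Ivan and Carol as a block: 9! arrangements of the blocks × 2 orders within the block = 2·362880 = 725760.
Probability = 725760/3628800 = 1/5.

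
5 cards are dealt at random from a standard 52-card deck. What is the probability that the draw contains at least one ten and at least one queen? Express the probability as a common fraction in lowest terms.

6509/64974

There are C(52,5) = 2598960 possible draws.
By inclusion-exclusion on the complements, draws missing all tens or all queens: C(48,5) + C(48,5) − C(44,5) = 1712304 + 1712304 − 1086008 = 2338600.
So draws with at least one of each: 2598960 − 2338600 = 260360, probability 260360/2598960 = 6509/64974.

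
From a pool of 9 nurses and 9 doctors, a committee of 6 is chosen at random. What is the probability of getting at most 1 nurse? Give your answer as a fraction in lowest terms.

There are C(18,6) = 18564 ways to choose the 6.
Favorable selections (at most 1 nurse): C(9,0)·C(9,6) + C(9,1)·C(9,5) = 84 + 1134 = 1218.
Probability = 1218/18564 = 29/442.

29/442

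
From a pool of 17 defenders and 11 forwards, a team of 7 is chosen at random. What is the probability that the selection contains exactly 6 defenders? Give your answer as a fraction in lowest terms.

There are C(28,7) = 1184040 ways to choose 7 from 28.
Selections with exactly 6 defenders: choose 6 of the 17 defenders and 1 of the 11 forwards, C(17,6)·C(11,1) = 12376·11 = 136136.
Probability = 136136/1184040 = 119/1035.

119/1035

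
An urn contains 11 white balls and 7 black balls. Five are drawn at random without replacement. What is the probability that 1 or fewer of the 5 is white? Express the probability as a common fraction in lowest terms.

29/612

Total selections: C(18,5) = 8568.
Favorable selections (1 or fewer white): C(11,0)·C(7,5) + C(11,1)·C(7,4) = 21 + 385 = 406.
Probability = 406/8568 = 29/612.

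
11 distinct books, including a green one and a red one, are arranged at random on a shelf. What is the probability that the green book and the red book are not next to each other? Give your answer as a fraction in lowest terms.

There are 11! = 39916800 arrangements.
Arrangements with the green book and the red book adjacent: 2·10! = 7257600.
So not adjacent: 39916800 − 7257600 = 32659200, probability 32659200/39916800 = 9/11.

9/11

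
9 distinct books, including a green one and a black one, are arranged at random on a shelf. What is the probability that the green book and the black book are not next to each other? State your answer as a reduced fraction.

There are 9! = 362880 arrangements.
Arrangements with the green book and the black book adjacent: 2·8! = 80640.
So not adjacent: 362880 − 80640 = 282240, probability 282240/362880 = 7/9.

7/9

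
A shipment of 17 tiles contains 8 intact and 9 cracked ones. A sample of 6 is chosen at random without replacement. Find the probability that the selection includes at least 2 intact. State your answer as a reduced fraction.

31/34

There are C(17,6) = 12376 ways to choose the 6.
Count the complement (fewer than 2 intact): C(8,0)·C(9,6) + C(8,1)·C(9,5) = 84 + 1008 = 1092.
Probability = 1 − 1092/12376 = 11284/12376 = 31/34.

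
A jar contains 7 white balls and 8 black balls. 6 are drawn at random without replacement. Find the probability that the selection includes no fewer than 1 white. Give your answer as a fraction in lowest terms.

There are C(15,6) = 5005 ways to choose the 6.
The complement is all 6 are black: C(8,6) = 28.
Probability = 1 − 28/5005 = 4977/5005 = 711/715.

711/715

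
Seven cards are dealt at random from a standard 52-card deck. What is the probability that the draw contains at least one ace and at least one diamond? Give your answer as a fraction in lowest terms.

53122231/133784560

There are C(52,7) = 133784560 possible draws.
By inclusion-exclusion on the complements, draws missing all aces or all diamonds: C(48,7) + C(39,7) − C(36,7) = 73629072 + 15380937 − 8347680 = 80662329.
So draws with at least one of each: 133784560 − 80662329 = 53122231, probability 53122231/133784560.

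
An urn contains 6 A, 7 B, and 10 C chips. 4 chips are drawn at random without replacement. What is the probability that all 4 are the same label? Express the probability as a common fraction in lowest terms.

52/1771

There are C(23,4) = 8855 ways to draw 4 chips.
All same label: C(6,4) + C(7,4) + C(10,4) = 15 + 35 + 210 = 260.
Probability = 260/8855 = 52/1771.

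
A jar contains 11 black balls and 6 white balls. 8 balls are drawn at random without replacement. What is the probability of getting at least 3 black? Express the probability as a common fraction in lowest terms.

Total selections: C(17,8) = 24310.
The complement is exactly 2 black: C(11,2)·C(6,6) = 55.
Probability = 1 − 55/24310 = 24255/24310 = 441/442.

441/442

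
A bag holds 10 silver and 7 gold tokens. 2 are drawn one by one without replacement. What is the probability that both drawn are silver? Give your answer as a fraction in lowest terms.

Multiply the conditional probabilities at each draw: 10/17 · 9/16 = 90/272 = 45/136.

45/136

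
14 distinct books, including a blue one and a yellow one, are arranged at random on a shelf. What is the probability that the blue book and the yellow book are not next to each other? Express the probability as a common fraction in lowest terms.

6/7

There are 14! = 87178291200 arrangements.
Arrangements with the blue book and the yellow book adjacent: 2·13! = 12454041600.
So not adjacent: 87178291200 − 12454041600 = 74724249600, probability 74724249600/87178291200 = 6/7.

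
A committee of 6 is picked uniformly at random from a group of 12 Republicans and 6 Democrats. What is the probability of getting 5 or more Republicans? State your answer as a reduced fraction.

There are C(18,6) = 18564 ways to choose the 6.
Favorable selections (5 or more Republicans): C(12,5)·C(6,1) + C(12,6)·C(6,0) = 4752 + 924 = 5676.
Probability = 5676/18564 = 473/1547.

473/1547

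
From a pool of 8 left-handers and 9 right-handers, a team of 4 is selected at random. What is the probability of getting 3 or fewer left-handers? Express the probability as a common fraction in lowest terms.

33/34

Total selections: C(17,4) = 2380.
The complement is exactly 4 left-handers: C(8,4)·C(9,0) = 70.
Probability = 1 − 70/2380 = 2310/2380 = 33/34.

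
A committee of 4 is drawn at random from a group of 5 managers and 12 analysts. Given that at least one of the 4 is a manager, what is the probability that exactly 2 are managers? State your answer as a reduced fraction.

Work in counts. Selections with at least one manager: C(17,4) − C(12,4) = 2380 − 495 = 1885.
Of those, selections where exactly 2 are managers: C(5,2)·C(12,2) = 10·66 = 660.
Conditional probability = 660/1885 = 132/377.

132/377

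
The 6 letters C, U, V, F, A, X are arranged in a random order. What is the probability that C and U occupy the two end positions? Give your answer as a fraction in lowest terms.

There are 6! = 720 arrangements.
Place C and U at the ends in 2 ways, arrange the remaining 4 in 4! = 24 ways: 2·24 = 48.
Probability = 48/720 = 1/15.

1/15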